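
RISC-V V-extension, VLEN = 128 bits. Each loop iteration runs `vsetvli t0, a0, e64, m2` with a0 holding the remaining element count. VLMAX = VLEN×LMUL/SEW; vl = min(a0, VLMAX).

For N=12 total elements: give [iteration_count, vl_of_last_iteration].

[iterations, last_vl] = [3, 4]

VLMAX = (128 × 2) / 64 = 4 lanes
N=12: ⌈12/4⌉ = 3 iters; last vl = 12 − 2×4 = 4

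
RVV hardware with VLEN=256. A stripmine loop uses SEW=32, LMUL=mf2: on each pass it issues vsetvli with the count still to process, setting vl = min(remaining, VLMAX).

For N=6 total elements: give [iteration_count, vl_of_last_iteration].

[iterations, last_vl] = [2, 2]

VLMAX = (256 × 1/2) / 32 = 4 lanes
iterations = ceil(6/4) = 2; final-pass vl = 2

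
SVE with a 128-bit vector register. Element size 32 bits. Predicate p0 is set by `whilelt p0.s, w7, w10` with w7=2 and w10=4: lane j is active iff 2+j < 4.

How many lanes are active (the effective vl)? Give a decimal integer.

vl = 2

128-bit reg / 32-bit elem → 4 lanes
p0[j] = (2+j < 4); true for j=0..1 → 2 lanes set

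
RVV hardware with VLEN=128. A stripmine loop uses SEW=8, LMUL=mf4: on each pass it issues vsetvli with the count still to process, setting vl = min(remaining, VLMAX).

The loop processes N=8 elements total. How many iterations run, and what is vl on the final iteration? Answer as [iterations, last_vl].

[iterations, last_vl] = [2, 4]

VLMAX = (128 × 1/4) / 8 = 4 lanes
N=8: ⌈8/4⌉ = 2 iters; last vl = 8 − 1×4 = 4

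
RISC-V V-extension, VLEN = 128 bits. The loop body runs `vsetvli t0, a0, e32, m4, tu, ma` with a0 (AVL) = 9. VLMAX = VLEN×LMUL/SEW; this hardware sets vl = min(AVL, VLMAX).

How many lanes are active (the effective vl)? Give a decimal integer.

vl = 9

VLMAX = (128 × 4) / 32 = 16 lanes
vl ← min(9, 16) = 9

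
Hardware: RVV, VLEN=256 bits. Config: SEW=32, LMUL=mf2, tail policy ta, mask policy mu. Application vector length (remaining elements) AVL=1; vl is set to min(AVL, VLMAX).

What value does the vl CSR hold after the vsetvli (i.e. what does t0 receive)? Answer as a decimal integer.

lanes per group: 256·1/2/32 = 4
vl = min(AVL, VLMAX) = min(1, 4) = 1

vl = 1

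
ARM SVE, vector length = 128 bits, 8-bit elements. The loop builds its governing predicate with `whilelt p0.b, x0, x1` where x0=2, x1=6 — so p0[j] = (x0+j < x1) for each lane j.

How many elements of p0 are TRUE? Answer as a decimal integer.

lane count: 128 div 8 = 16
active while 2+j < 6, i.e. j ∈ [0,4) capped at 16 ⇒ 4

vl = 4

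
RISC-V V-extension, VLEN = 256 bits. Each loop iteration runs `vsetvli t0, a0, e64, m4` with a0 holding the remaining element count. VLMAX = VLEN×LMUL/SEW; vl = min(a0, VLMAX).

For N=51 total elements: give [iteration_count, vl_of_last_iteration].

VLMAX = VLEN×LMUL/SEW = 256×4/64 = 16
51 elements at 16/iter → 4 passes, remainder 3 on the last

[iterations, last_vl] = [4, 3]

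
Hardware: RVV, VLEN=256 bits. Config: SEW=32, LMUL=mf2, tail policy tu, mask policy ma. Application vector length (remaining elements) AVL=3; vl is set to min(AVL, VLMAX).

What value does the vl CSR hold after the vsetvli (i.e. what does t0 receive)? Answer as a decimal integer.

vl = 3

lanes per group: 256·1/2/32 = 4
vl = min(AVL, VLMAX) = min(3, 4) = 3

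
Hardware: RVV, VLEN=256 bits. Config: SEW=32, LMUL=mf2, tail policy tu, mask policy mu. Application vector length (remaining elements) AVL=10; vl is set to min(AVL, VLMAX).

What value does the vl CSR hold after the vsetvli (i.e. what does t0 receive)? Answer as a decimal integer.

vl = 4

VLMAX = VLEN×LMUL/SEW = 256×1/2/32 = 4
AVL=10 > VLMAX=4, so vl = 4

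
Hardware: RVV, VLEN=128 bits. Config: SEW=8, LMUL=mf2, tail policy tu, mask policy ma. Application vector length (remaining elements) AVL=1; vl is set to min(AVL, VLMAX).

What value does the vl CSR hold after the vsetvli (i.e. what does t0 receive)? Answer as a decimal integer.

vl = 1

VLMAX = VLEN×LMUL/SEW = 128×1/2/8 = 8
AVL=1 ≤ VLMAX=8, so vl = 1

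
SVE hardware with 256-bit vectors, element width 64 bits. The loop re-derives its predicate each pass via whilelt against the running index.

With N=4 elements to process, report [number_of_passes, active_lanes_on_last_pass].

[iterations, last_vl] = [1, 4]

lane count: 256 div 64 = 4
iterations = ceil(4/4) = 1; final-pass vl = 4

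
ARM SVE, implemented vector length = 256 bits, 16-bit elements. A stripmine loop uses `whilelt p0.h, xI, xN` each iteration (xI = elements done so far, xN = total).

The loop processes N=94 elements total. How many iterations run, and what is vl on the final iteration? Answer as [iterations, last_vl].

[iterations, last_vl] = [6, 14]

256-bit reg / 16-bit elem → 16 lanes
iterations = ceil(94/16) = 6; final-pass vl = 14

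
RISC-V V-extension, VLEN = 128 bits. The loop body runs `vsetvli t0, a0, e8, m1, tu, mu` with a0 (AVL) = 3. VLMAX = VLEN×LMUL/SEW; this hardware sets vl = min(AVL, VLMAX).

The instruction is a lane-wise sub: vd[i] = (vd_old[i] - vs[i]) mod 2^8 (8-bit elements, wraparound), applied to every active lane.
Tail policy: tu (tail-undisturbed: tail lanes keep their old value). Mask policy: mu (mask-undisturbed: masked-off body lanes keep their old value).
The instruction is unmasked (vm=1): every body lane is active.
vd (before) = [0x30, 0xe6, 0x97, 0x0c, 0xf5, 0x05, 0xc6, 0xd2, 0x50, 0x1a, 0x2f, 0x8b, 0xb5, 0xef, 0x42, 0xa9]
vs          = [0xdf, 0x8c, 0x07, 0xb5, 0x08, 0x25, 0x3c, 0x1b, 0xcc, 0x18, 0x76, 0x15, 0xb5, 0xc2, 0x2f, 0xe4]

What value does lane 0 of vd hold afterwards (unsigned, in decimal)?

vd[0] = 81

VLMAX = (128 × 1) / 8 = 16 lanes
vl = min(AVL, VLMAX) = min(3, 16) = 3
lane  0: sub(0x30,0xdf) ⇒ 0x51
lane  1: sub(0xe6,0x8c) ⇒ 0x5a
lane  2: sub(0x97,0x07) ⇒ 0x90
lane  3: tail/keep ⇒ 0x0c
lane  4: tail/keep ⇒ 0xf5
lane  5: tail/keep ⇒ 0x05
lane  6: tail/keep ⇒ 0xc6
lane  7: tail/keep ⇒ 0xd2
lane  8: tail/keep ⇒ 0x50
lane  9: tail/keep ⇒ 0x1a
lane 10: tail/keep ⇒ 0x2f
lane 11: tail/keep ⇒ 0x8b
lane 12: tail/keep ⇒ 0xb5
lane 13: tail/keep ⇒ 0xef
lane 14: tail/keep ⇒ 0x42
lane 15: tail/keep ⇒ 0xa9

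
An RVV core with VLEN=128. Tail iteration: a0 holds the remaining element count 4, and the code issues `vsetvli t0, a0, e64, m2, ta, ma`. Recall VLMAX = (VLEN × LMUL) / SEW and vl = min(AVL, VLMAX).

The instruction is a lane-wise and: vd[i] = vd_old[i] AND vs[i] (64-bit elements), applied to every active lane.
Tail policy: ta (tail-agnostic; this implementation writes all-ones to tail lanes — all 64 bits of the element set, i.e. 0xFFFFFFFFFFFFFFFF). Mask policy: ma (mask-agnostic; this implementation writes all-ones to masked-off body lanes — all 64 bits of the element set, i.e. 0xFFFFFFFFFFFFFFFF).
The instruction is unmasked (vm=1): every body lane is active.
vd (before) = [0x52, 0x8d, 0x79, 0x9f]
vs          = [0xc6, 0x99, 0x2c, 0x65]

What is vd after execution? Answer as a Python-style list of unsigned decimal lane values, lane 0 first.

vd = [66, 137, 40, 5]

VLMAX = (128 × 2) / 64 = 4 lanes
AVL=4 ≤ VLMAX=4, so vl = 4
  i=0: and(0x52,0xc6) → 66
  i=1: and(0x8d,0x99) → 137
  i=2: and(0x79,0x2c) → 40
  i=3: and(0x9f,0x65) → 5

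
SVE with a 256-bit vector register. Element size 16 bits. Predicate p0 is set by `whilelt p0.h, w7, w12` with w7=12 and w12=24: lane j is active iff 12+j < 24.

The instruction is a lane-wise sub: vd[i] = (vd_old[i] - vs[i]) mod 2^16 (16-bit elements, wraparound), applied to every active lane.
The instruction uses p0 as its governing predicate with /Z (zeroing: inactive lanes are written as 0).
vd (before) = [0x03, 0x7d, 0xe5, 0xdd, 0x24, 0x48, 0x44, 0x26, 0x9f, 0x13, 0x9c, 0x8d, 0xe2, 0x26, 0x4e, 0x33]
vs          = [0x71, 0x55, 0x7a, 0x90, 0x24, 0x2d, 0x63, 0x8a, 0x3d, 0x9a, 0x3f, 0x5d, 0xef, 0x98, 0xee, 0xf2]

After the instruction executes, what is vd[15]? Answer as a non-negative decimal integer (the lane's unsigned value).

vd[15] = 0

register lanes = 256/16 = 16
whilelt: lane j active iff 12+j < 24 → j < 12 → 12 active
lane  0: sub(0x03,0x71) ⇒ 0xff92
lane  1: sub(0x7d,0x55) ⇒ 0x28
lane  2: sub(0xe5,0x7a) ⇒ 0x6b
lane  3: sub(0xdd,0x90) ⇒ 0x4d
lane  4: sub(0x24,0x24) ⇒ 0x00
lane  5: sub(0x48,0x2d) ⇒ 0x1b
lane  6: sub(0x44,0x63) ⇒ 0xffe1
lane  7: sub(0x26,0x8a) ⇒ 0xff9c
lane  8: sub(0x9f,0x3d) ⇒ 0x62
lane  9: sub(0x13,0x9a) ⇒ 0xff79
lane 10: sub(0x9c,0x3f) ⇒ 0x5d
lane 11: sub(0x8d,0x5d) ⇒ 0x30
lane 12: tail/zero ⇒ 0x00
lane 13: tail/zero ⇒ 0x00
lane 14: tail/zero ⇒ 0x00
lane 15: tail/zero ⇒ 0x00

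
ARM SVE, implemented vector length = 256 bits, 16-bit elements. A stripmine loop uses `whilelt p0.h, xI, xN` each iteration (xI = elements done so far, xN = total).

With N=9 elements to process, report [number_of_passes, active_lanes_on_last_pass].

[iterations, last_vl] = [1, 9]

lane count: 256 div 16 = 16
iterations = ceil(9/16) = 1; final-pass vl = 9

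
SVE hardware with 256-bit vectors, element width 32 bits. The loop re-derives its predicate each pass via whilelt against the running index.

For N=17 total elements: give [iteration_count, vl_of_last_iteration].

[iterations, last_vl] = [3, 1]

256-bit reg / 32-bit elem → 8 lanes
17 elements at 8/iter → 3 passes, remainder 1 on the last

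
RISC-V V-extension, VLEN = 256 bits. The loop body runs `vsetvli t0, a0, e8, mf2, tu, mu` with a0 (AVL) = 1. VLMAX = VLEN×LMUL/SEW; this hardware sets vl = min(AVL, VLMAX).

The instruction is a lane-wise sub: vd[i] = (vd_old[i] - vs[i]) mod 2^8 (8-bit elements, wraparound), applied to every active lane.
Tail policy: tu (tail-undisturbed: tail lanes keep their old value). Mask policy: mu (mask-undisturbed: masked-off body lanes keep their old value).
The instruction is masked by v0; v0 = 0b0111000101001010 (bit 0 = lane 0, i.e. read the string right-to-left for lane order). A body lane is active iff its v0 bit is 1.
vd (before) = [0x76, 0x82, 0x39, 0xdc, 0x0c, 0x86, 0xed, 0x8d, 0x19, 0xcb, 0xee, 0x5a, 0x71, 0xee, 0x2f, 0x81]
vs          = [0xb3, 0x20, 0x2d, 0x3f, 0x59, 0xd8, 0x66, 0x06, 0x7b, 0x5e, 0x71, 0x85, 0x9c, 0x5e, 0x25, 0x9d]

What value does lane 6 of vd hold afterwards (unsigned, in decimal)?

vd[6] = 237

VLMAX = (256 × 1/2) / 8 = 16 lanes
AVL=1 ≤ VLMAX=16, so vl = 1
lane  0: mask-off/keep ⇒ 0x76
lane  1: tail/keep ⇒ 0x82
lane  2: tail/keep ⇒ 0x39
lane  3: tail/keep ⇒ 0xdc
lane  4: tail/keep ⇒ 0x0c
lane  5: tail/keep ⇒ 0x86
lane  6: tail/keep ⇒ 0xed
lane  7: tail/keep ⇒ 0x8d
lane  8: tail/keep ⇒ 0x19
lane  9: tail/keep ⇒ 0xcb
lane 10: tail/keep ⇒ 0xee
lane 11: tail/keep ⇒ 0x5a
lane 12: tail/keep ⇒ 0x71
lane 13: tail/keep ⇒ 0xee
lane 14: tail/keep ⇒ 0x2f
lane 15: tail/keep ⇒ 0x81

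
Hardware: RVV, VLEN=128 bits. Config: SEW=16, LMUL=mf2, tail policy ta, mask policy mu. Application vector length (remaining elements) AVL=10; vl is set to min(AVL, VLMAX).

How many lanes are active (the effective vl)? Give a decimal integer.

lanes per group: 128·1/2/16 = 4
AVL=10 > VLMAX=4, so vl = 4

vl = 4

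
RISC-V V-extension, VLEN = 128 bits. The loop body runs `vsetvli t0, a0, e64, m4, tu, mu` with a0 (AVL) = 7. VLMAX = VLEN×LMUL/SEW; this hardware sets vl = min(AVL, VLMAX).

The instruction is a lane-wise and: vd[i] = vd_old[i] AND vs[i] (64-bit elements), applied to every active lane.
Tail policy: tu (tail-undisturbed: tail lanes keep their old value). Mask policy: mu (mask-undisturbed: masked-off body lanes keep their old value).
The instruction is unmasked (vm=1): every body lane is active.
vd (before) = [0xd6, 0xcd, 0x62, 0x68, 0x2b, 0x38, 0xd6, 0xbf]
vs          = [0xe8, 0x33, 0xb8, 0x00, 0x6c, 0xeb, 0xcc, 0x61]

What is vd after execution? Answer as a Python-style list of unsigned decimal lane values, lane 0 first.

VLMAX = VLEN×LMUL/SEW = 128×4/64 = 8
vl = min(AVL, VLMAX) = min(7, 8) = 7
  i=0: and(0xd6,0xe8) → 192
  i=1: and(0xcd,0x33) → 1
  i=2: and(0x62,0xb8) → 32
  i=3: and(0x68,0x00) → 0
  i=4: and(0x2b,0x6c) → 40
  i=5: and(0x38,0xeb) → 40
  i=6: and(0xd6,0xcc) → 196
  i=7: tail/keep → 191

vd = [192, 1, 32, 0, 40, 40, 196, 191]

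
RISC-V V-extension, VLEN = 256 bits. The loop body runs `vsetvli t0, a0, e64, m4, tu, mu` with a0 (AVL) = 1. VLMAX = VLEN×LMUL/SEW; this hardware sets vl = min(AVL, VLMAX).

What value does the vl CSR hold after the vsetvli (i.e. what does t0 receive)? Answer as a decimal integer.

vl = 1

VLMAX = VLEN×LMUL/SEW = 256×4/64 = 16
AVL=1 ≤ VLMAX=16, so vl = 1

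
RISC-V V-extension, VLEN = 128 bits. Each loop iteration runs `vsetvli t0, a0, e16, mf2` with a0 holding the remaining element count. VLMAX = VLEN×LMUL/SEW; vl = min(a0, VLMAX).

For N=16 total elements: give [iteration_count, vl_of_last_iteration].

[iterations, last_vl] = [4, 4]

VLMAX = VLEN×LMUL/SEW = 128×1/2/16 = 4
N=16: ⌈16/4⌉ = 4 iters; last vl = 16 − 3×4 = 4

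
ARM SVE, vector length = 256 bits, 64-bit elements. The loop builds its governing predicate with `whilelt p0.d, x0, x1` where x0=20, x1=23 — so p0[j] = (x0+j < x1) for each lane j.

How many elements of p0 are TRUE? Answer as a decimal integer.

vl = 3

lane count: 256 div 64 = 4
active while 20+j < 23, i.e. j ∈ [0,3) capped at 4 ⇒ 3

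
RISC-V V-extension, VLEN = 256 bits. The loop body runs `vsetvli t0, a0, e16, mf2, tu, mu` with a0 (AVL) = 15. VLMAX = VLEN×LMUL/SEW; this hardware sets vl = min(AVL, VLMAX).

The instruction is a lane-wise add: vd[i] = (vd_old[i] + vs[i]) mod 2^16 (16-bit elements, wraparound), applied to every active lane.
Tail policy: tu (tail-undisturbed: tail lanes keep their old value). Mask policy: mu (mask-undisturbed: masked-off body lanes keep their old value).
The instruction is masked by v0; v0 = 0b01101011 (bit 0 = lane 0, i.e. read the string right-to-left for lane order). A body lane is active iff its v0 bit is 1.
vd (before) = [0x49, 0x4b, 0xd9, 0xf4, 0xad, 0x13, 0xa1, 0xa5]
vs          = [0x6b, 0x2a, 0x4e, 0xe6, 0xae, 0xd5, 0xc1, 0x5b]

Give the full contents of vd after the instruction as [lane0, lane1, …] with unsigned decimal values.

vd = [180, 117, 217, 474, 173, 232, 354, 165]

lanes per group: 256·1/2/16 = 8
AVL=15 > VLMAX=8, so vl = 8
vd[0] add(0x49,0x6b) -> 0xb4
vd[1] add(0x4b,0x2a) -> 0x75
vd[2] mask-off/keep -> 0xd9
vd[3] add(0xf4,0xe6) -> 0x1da
vd[4] mask-off/keep -> 0xad
vd[5] add(0x13,0xd5) -> 0xe8
vd[6] add(0xa1,0xc1) -> 0x162
vd[7] mask-off/keep -> 0xa5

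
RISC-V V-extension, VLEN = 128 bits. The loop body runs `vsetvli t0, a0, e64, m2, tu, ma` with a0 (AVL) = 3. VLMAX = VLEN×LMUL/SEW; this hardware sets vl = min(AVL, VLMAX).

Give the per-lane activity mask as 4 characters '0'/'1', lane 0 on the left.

VLMAX = VLEN×LMUL/SEW = 128×2/64 = 4
vl ← min(3, 4) = 3
bits (lane 0 leftmost): 1110

predicate = 1110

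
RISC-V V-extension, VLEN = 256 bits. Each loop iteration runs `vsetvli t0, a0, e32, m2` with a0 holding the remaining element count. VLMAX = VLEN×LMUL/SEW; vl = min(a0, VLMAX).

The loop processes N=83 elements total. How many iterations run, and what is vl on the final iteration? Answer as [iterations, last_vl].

lanes per group: 256·2/32 = 16
iterations = ceil(83/16) = 6; final-pass vl = 3

[iterations, last_vl] = [6, 3]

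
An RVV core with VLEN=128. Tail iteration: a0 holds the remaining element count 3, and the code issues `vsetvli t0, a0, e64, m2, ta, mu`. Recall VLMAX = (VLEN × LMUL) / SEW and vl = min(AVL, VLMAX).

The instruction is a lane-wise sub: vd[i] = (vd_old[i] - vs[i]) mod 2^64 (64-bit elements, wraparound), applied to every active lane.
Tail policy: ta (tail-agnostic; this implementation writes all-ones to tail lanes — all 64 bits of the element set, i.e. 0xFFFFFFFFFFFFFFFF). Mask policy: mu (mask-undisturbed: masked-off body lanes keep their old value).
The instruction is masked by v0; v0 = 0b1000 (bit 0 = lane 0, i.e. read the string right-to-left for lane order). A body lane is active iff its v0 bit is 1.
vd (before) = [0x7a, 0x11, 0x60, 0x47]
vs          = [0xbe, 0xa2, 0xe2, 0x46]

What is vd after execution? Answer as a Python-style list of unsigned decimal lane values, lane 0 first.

lanes per group: 128·2/64 = 4
vl ← min(3, 4) = 3
[0] mask-off/keep = 0x7a
[1] mask-off/keep = 0x11
[2] mask-off/keep = 0x60
[3] tail/ones = 0xffffffffffffffff

vd = [122, 17, 96, 18446744073709551615]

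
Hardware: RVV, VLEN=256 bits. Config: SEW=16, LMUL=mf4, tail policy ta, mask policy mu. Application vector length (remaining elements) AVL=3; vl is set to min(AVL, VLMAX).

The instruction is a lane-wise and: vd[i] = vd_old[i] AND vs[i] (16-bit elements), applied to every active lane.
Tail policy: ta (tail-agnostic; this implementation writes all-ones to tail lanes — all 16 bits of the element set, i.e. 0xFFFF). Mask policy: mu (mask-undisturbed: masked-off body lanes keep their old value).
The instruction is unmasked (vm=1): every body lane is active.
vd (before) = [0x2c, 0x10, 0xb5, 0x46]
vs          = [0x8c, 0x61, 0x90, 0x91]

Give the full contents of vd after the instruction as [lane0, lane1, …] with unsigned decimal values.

vd = [12, 0, 144, 65535]

VLMAX = VLEN×LMUL/SEW = 256×1/4/16 = 4
AVL=3 ≤ VLMAX=4, so vl = 3
  i=0: and(0x2c,0x8c) → 12
  i=1: and(0x10,0x61) → 0
  i=2: and(0xb5,0x90) → 144
  i=3: tail/ones → 65535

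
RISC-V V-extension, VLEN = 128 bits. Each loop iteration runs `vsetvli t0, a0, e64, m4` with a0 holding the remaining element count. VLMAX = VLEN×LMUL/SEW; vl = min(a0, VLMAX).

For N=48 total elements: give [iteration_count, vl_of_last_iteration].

[iterations, last_vl] = [6, 8]

lanes per group: 128·4/64 = 8
N=48: ⌈48/8⌉ = 6 iters; last vl = 48 − 5×8 = 8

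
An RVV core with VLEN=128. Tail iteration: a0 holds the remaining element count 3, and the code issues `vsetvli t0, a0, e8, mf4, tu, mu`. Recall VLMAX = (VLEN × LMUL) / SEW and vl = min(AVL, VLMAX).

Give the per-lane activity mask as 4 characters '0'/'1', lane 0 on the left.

VLMAX = (128 × 1/4) / 8 = 4 lanes
AVL=3 ≤ VLMAX=4, so vl = 3
bits (lane 0 leftmost): 1110

predicate = 1110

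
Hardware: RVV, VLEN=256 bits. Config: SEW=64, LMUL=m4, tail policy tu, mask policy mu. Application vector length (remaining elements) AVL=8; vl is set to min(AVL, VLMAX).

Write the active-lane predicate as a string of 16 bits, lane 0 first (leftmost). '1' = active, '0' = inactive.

predicate = 1111111100000000

lanes per group: 256·4/64 = 16
vl ← min(8, 16) = 8
bits (lane 0 leftmost): 1111111100000000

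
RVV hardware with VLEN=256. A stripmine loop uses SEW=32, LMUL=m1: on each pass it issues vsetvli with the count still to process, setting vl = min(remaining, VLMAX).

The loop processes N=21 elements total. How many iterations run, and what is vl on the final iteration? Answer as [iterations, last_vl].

[iterations, last_vl] = [3, 5]

lanes per group: 256·1/32 = 8
21 elements at 8/iter → 3 passes, remainder 5 on the last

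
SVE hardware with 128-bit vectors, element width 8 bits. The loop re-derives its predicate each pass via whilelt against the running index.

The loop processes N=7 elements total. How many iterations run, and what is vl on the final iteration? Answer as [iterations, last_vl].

[iterations, last_vl] = [1, 7]

register lanes = 128/8 = 16
N=7: ⌈7/16⌉ = 1 iters; last vl = 7 − 0×16 = 7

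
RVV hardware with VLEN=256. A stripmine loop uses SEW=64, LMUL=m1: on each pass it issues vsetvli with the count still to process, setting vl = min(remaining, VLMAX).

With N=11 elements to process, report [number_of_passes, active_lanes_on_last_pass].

[iterations, last_vl] = [3, 3]

VLMAX = (256 × 1) / 64 = 4 lanes
11 elements at 4/iter → 3 passes, remainder 3 on the last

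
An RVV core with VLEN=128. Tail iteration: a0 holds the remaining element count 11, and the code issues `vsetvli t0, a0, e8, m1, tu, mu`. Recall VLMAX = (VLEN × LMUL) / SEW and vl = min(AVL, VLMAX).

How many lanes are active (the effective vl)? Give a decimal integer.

VLMAX = (128 × 1) / 8 = 16 lanes
vl = min(AVL, VLMAX) = min(11, 16) = 11

vl = 11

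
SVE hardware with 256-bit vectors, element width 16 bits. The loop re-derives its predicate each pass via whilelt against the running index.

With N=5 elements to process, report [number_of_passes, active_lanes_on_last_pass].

256-bit reg / 16-bit elem → 16 lanes
N=5: ⌈5/16⌉ = 1 iters; last vl = 5 − 0×16 = 5

[iterations, last_vl] = [1, 5]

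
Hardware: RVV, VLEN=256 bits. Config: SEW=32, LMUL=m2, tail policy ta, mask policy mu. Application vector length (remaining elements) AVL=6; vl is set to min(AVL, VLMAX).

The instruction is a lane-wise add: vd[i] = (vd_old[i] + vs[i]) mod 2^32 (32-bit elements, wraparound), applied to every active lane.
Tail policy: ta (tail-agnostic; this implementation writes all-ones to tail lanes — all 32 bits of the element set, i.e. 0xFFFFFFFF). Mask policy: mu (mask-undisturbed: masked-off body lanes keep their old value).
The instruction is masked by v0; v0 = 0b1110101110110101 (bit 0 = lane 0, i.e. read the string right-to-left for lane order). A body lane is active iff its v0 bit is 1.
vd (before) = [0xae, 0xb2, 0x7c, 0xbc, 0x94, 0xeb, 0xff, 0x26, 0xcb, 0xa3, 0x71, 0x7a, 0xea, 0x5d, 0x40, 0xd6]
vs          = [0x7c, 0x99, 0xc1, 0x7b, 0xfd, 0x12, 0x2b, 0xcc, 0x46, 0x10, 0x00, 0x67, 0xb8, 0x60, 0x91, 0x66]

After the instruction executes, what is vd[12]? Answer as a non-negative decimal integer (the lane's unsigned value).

vd[12] = 4294967295

VLMAX = VLEN×LMUL/SEW = 256×2/32 = 16
AVL=6 ≤ VLMAX=16, so vl = 6
vd[0] add(0xae,0x7c) -> 0x12a
vd[1] mask-off/keep -> 0xb2
vd[2] add(0x7c,0xc1) -> 0x13d
vd[3] mask-off/keep -> 0xbc
vd[4] add(0x94,0xfd) -> 0x191
vd[5] add(0xeb,0x12) -> 0xfd
vd[6] tail/ones -> 0xffffffff
vd[7] tail/ones -> 0xffffffff
vd[8] tail/ones -> 0xffffffff
vd[9] tail/ones -> 0xffffffff
vd[10] tail/ones -> 0xffffffff
vd[11] tail/ones -> 0xffffffff
vd[12] tail/ones -> 0xffffffff
vd[13] tail/ones -> 0xffffffff
vd[14] tail/ones -> 0xffffffff
vd[15] tail/ones -> 0xffffffff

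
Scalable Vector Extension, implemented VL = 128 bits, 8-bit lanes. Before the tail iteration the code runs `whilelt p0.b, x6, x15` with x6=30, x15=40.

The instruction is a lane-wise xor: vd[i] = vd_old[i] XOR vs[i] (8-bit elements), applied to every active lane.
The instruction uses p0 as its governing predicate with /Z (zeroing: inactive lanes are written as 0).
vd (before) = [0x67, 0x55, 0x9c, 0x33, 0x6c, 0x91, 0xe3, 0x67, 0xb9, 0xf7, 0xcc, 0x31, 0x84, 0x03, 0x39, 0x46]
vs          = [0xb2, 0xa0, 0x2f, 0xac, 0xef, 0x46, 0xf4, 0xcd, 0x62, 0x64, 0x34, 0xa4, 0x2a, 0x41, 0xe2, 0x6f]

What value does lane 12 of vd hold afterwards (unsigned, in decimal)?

128-bit reg / 8-bit elem → 16 lanes
p0[j] = (30+j < 40); true for j=0..9 → 10 lanes set
  i=0: xor(0x67,0xb2) → 213
  i=1: xor(0x55,0xa0) → 245
  i=2: xor(0x9c,0x2f) → 179
  i=3: xor(0x33,0xac) → 159
  i=4: xor(0x6c,0xef) → 131
  i=5: xor(0x91,0x46) → 215
  i=6: xor(0xe3,0xf4) → 23
  i=7: xor(0x67,0xcd) → 170
  i=8: xor(0xb9,0x62) → 219
  i=9: xor(0xf7,0x64) → 147
  i=10: tail/zero → 0
  i=11: tail/zero → 0
  i=12: tail/zero → 0
  i=13: tail/zero → 0
  i=14: tail/zero → 0
  i=15: tail/zero → 0

vd[12] = 0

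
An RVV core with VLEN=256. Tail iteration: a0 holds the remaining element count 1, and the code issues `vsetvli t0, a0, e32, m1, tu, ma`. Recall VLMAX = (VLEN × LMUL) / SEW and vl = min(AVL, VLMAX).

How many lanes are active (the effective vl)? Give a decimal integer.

VLMAX = VLEN×LMUL/SEW = 256×1/32 = 8
AVL=1 ≤ VLMAX=8, so vl = 1

vl = 1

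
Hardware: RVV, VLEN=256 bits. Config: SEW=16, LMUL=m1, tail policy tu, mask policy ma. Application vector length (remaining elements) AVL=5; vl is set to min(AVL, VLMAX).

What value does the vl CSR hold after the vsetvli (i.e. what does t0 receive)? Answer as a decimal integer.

vl = 5

VLMAX = VLEN×LMUL/SEW = 256×1/16 = 16
vl ← min(5, 16) = 5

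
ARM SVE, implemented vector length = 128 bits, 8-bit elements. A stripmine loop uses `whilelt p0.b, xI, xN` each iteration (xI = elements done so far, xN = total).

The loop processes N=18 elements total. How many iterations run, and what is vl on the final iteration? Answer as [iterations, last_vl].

[iterations, last_vl] = [2, 2]

128-bit reg / 8-bit elem → 16 lanes
18 elements at 16/iter → 2 passes, remainder 2 on the last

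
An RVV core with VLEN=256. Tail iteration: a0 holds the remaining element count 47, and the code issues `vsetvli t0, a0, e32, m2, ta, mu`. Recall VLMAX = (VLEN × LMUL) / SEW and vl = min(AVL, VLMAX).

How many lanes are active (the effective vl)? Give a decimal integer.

lanes per group: 256·2/32 = 16
vl ← min(47, 16) = 16

vl = 16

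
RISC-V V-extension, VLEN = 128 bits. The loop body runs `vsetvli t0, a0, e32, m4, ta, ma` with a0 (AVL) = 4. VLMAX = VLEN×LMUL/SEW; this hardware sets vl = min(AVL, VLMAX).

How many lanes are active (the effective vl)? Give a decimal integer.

VLMAX = VLEN×LMUL/SEW = 128×4/32 = 16
vl ← min(4, 16) = 4

vl = 4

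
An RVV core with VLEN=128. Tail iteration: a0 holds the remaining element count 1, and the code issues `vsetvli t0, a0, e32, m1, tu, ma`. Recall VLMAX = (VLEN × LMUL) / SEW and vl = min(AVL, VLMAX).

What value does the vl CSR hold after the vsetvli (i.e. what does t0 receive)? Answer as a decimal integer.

VLMAX = (128 × 1) / 32 = 4 lanes
AVL=1 ≤ VLMAX=4, so vl = 1

vl = 1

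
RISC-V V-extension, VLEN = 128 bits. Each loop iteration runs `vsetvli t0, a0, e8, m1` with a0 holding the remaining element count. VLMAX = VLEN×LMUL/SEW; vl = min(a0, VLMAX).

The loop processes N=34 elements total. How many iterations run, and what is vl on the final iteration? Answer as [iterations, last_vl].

[iterations, last_vl] = [3, 2]

VLMAX = VLEN×LMUL/SEW = 128×1/8 = 16
N=34: ⌈34/16⌉ = 3 iters; last vl = 34 − 2×16 = 2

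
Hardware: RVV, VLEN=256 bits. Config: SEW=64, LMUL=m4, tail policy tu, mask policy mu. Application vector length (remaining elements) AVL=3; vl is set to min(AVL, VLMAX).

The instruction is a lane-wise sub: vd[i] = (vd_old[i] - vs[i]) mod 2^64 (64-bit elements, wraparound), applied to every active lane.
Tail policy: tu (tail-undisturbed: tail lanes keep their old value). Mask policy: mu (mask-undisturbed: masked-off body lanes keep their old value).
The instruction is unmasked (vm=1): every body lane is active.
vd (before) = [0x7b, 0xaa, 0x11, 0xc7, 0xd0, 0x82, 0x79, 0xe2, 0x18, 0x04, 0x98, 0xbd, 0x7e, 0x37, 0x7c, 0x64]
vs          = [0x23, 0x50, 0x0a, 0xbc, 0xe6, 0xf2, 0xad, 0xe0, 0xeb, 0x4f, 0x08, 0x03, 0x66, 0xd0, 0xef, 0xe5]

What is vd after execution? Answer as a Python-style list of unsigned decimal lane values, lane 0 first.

vd = [88, 90, 7, 199, 208, 130, 121, 226, 24, 4, 152, 189, 126, 55, 124, 100]

lanes per group: 256·4/64 = 16
vl ← min(3, 16) = 3
[0] sub(0x7b,0x23) = 0x58
[1] sub(0xaa,0x50) = 0x5a
[2] sub(0x11,0x0a) = 0x07
[3] tail/keep = 0xc7
[4] tail/keep = 0xd0
[5] tail/keep = 0x82
[6] tail/keep = 0x79
[7] tail/keep = 0xe2
[8] tail/keep = 0x18
[9] tail/keep = 0x04
[10] tail/keep = 0x98
[11] tail/keep = 0xbd
[12] tail/keep = 0x7e
[13] tail/keep = 0x37
[14] tail/keep = 0x7c
[15] tail/keep = 0x64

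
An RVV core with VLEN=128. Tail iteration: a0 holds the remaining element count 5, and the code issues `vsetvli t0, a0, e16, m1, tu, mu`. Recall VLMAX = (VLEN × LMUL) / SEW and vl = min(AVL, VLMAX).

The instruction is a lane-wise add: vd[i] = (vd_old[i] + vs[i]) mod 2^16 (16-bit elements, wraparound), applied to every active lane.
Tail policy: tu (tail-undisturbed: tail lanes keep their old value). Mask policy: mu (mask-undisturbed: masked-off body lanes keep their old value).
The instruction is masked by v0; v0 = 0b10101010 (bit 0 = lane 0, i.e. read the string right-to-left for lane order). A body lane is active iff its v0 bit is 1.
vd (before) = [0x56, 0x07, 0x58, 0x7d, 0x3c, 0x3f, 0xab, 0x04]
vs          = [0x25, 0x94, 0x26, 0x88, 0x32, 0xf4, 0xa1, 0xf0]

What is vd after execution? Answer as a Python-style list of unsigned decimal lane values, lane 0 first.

lanes per group: 128·1/16 = 8
AVL=5 ≤ VLMAX=8, so vl = 5
[0] mask-off/keep = 0x56
[1] add(0x07,0x94) = 0x9b
[2] mask-off/keep = 0x58
[3] add(0x7d,0x88) = 0x105
[4] mask-off/keep = 0x3c
[5] tail/keep = 0x3f
[6] tail/keep = 0xab
[7] tail/keep = 0x04

vd = [86, 155, 88, 261, 60, 63, 171, 4]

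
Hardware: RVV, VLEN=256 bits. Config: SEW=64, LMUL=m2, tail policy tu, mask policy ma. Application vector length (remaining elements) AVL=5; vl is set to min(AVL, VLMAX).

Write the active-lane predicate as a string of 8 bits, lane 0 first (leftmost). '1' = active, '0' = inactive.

predicate = 11111000

VLMAX = (256 × 2) / 64 = 8 lanes
AVL=5 ≤ VLMAX=8, so vl = 5
bits (lane 0 leftmost): 11111000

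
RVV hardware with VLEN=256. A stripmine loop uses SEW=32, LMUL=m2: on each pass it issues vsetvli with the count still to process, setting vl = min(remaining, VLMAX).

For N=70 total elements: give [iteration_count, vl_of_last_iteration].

VLMAX = VLEN×LMUL/SEW = 256×2/32 = 16
iterations = ceil(70/16) = 5; final-pass vl = 6

[iterations, last_vl] = [5, 6]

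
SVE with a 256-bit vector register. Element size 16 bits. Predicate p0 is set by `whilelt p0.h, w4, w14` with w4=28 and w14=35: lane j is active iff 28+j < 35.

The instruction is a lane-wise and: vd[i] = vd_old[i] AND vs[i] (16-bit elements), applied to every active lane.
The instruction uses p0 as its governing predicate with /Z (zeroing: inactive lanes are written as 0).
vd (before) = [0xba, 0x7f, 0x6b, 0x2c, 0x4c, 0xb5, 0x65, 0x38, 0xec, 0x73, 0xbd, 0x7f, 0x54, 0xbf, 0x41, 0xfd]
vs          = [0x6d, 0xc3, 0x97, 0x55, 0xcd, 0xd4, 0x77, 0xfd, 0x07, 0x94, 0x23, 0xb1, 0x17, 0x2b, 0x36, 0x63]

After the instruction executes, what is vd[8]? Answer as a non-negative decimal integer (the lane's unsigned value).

vd[8] = 0

lane count: 256 div 16 = 16
active while 28+j < 35, i.e. j ∈ [0,7) capped at 16 ⇒ 7
[0] and(0xba,0x6d) = 0x28
[1] and(0x7f,0xc3) = 0x43
[2] and(0x6b,0x97) = 0x03
[3] and(0x2c,0x55) = 0x04
[4] and(0x4c,0xcd) = 0x4c
[5] and(0xb5,0xd4) = 0x94
[6] and(0x65,0x77) = 0x65
[7] tail/zero = 0x00
[8] tail/zero = 0x00
[9] tail/zero = 0x00
[10] tail/zero = 0x00
[11] tail/zero = 0x00
[12] tail/zero = 0x00
[13] tail/zero = 0x00
[14] tail/zero = 0x00
[15] tail/zero = 0x00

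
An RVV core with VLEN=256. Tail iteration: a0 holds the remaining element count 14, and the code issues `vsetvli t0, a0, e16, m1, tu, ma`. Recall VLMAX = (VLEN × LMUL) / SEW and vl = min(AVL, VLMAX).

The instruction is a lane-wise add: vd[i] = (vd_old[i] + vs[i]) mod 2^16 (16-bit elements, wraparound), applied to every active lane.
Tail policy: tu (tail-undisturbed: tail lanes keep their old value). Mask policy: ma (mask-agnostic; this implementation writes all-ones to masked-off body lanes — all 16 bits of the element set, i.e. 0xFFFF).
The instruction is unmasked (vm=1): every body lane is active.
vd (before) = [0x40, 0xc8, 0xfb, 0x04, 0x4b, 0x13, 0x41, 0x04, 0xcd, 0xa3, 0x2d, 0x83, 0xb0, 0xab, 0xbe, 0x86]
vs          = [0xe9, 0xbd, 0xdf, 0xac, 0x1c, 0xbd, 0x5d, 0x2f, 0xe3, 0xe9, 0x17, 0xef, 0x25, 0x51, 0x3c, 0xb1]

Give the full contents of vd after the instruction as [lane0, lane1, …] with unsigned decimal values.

vd = [297, 389, 474, 176, 103, 208, 158, 51, 432, 396, 68, 370, 213, 252, 190, 134]

lanes per group: 256·1/16 = 16
AVL=14 ≤ VLMAX=16, so vl = 14
lane  0: add(0x40,0xe9) ⇒ 0x129
lane  1: add(0xc8,0xbd) ⇒ 0x185
lane  2: add(0xfb,0xdf) ⇒ 0x1da
lane  3: add(0x04,0xac) ⇒ 0xb0
lane  4: add(0x4b,0x1c) ⇒ 0x67
lane  5: add(0x13,0xbd) ⇒ 0xd0
lane  6: add(0x41,0x5d) ⇒ 0x9e
lane  7: add(0x04,0x2f) ⇒ 0x33
lane  8: add(0xcd,0xe3) ⇒ 0x1b0
lane  9: add(0xa3,0xe9) ⇒ 0x18c
lane 10: add(0x2d,0x17) ⇒ 0x44
lane 11: add(0x83,0xef) ⇒ 0x172
lane 12: add(0xb0,0x25) ⇒ 0xd5
lane 13: add(0xab,0x51) ⇒ 0xfc
lane 14: tail/keep ⇒ 0xbe
lane 15: tail/keep ⇒ 0x86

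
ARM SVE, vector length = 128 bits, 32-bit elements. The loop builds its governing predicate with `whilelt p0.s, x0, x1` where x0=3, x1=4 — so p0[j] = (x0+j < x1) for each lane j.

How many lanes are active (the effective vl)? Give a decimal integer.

lane count: 128 div 32 = 4
whilelt: lane j active iff 3+j < 4 → j < 1 → 1 active

vl = 1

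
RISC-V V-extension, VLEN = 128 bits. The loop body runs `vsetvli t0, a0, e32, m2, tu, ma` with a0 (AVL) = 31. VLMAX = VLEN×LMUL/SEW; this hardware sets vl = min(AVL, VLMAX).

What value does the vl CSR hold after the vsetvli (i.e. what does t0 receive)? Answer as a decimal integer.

vl = 8

VLMAX = (128 × 2) / 32 = 8 lanes
vl ← min(31, 8) = 8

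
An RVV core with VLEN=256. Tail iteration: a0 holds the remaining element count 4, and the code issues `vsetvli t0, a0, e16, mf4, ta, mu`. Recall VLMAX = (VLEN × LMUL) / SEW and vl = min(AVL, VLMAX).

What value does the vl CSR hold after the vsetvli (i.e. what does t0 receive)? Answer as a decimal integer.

vl = 4

lanes per group: 256·1/4/16 = 4
vl ← min(4, 4) = 4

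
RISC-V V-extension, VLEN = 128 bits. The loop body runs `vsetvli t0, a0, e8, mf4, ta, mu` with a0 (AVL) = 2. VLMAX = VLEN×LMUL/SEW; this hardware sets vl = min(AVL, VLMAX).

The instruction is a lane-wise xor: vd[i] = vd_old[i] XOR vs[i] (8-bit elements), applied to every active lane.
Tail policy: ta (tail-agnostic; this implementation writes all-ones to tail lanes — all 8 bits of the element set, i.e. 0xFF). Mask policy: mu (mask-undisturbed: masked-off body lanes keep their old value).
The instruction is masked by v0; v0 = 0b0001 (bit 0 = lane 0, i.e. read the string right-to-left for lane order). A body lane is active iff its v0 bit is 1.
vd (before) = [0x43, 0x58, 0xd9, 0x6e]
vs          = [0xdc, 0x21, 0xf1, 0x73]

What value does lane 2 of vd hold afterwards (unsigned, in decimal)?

VLMAX = (128 × 1/4) / 8 = 4 lanes
AVL=2 ≤ VLMAX=4, so vl = 2
[0] xor(0x43,0xdc) = 0x9f
[1] mask-off/keep = 0x58
[2] tail/ones = 0xff
[3] tail/ones = 0xff

vd[2] = 255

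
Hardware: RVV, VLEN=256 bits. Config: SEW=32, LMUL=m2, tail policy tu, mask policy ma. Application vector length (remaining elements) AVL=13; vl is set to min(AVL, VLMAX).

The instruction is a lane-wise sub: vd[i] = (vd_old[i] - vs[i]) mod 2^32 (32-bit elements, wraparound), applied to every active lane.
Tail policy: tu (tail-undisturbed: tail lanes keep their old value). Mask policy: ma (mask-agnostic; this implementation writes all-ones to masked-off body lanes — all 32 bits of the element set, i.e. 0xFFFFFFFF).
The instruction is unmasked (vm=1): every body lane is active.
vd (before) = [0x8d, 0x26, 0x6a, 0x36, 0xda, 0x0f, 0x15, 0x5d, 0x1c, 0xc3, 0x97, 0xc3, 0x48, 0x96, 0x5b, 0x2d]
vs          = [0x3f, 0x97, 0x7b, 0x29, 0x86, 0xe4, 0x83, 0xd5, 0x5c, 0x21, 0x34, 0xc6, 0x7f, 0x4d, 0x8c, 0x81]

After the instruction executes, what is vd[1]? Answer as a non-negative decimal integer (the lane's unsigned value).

vd[1] = 4294967183

lanes per group: 256·2/32 = 16
vl ← min(13, 16) = 13
vd[0] sub(0x8d,0x3f) -> 0x4e
vd[1] sub(0x26,0x97) -> 0xffffff8f
vd[2] sub(0x6a,0x7b) -> 0xffffffef
vd[3] sub(0x36,0x29) -> 0x0d
vd[4] sub(0xda,0x86) -> 0x54
vd[5] sub(0x0f,0xe4) -> 0xffffff2b
vd[6] sub(0x15,0x83) -> 0xffffff92
vd[7] sub(0x5d,0xd5) -> 0xffffff88
vd[8] sub(0x1c,0x5c) -> 0xffffffc0
vd[9] sub(0xc3,0x21) -> 0xa2
vd[10] sub(0x97,0x34) -> 0x63
vd[11] sub(0xc3,0xc6) -> 0xfffffffd
vd[12] sub(0x48,0x7f) -> 0xffffffc9
vd[13] tail/keep -> 0x96
vd[14] tail/keep -> 0x5b
vd[15] tail/keep -> 0x2d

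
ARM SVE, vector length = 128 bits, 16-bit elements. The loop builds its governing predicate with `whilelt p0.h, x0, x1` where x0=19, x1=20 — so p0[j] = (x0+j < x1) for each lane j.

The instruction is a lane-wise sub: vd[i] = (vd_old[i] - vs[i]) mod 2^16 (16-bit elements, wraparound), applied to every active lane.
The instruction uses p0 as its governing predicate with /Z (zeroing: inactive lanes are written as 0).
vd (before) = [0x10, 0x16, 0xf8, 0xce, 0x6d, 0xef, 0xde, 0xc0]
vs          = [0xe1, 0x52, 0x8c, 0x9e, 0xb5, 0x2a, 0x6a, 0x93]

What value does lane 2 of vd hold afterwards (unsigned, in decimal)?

register lanes = 128/16 = 8
active while 19+j < 20, i.e. j ∈ [0,1) capped at 8 ⇒ 1
  i=0: sub(0x10,0xe1) → 65327
  i=1: tail/zero → 0
  i=2: tail/zero → 0
  i=3: tail/zero → 0
  i=4: tail/zero → 0
  i=5: tail/zero → 0
  i=6: tail/zero → 0
  i=7: tail/zero → 0

vd[2] = 0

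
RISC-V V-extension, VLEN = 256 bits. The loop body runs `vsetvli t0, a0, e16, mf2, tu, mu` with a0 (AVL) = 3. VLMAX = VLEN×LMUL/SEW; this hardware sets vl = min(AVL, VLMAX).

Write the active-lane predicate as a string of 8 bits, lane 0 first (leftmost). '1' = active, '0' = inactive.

VLMAX = VLEN×LMUL/SEW = 256×1/2/16 = 8
AVL=3 ≤ VLMAX=8, so vl = 3
bits (lane 0 leftmost): 11100000

predicate = 11100000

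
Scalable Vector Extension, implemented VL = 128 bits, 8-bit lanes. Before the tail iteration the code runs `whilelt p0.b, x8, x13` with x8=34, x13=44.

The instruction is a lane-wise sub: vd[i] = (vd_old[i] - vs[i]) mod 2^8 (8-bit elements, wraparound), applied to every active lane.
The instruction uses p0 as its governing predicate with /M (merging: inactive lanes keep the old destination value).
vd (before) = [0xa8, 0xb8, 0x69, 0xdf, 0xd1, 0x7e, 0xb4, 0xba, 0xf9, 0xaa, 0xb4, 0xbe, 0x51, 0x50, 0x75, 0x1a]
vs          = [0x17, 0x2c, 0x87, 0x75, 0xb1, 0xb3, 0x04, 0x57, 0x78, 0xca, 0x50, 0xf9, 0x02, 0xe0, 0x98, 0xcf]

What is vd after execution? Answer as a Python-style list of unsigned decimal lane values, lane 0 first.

register lanes = 128/8 = 16
active while 34+j < 44, i.e. j ∈ [0,10) capped at 16 ⇒ 10
[0] sub(0xa8,0x17) = 0x91
[1] sub(0xb8,0x2c) = 0x8c
[2] sub(0x69,0x87) = 0xe2
[3] sub(0xdf,0x75) = 0x6a
[4] sub(0xd1,0xb1) = 0x20
[5] sub(0x7e,0xb3) = 0xcb
[6] sub(0xb4,0x04) = 0xb0
[7] sub(0xba,0x57) = 0x63
[8] sub(0xf9,0x78) = 0x81
[9] sub(0xaa,0xca) = 0xe0
[10] tail/keep = 0xb4
[11] tail/keep = 0xbe
[12] tail/keep = 0x51
[13] tail/keep = 0x50
[14] tail/keep = 0x75
[15] tail/keep = 0x1a

vd = [145, 140, 226, 106, 32, 203, 176, 99, 129, 224, 180, 190, 81, 80, 117, 26]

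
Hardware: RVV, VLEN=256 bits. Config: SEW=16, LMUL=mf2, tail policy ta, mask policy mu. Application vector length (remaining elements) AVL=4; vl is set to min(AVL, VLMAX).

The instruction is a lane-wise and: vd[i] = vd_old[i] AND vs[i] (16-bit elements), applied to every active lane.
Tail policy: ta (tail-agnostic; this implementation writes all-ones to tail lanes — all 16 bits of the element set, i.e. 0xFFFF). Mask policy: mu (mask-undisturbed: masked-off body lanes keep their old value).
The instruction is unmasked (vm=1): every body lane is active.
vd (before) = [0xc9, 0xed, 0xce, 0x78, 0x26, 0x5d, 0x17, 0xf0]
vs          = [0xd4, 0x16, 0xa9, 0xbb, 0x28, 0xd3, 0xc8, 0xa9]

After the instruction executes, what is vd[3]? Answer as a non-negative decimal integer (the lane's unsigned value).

VLMAX = (256 × 1/2) / 16 = 8 lanes
vl ← min(4, 8) = 4
vd[0] and(0xc9,0xd4) -> 0xc0
vd[1] and(0xed,0x16) -> 0x04
vd[2] and(0xce,0xa9) -> 0x88
vd[3] and(0x78,0xbb) -> 0x38
vd[4] tail/ones -> 0xffff
vd[5] tail/ones -> 0xffff
vd[6] tail/ones -> 0xffff
vd[7] tail/ones -> 0xffff

vd[3] = 56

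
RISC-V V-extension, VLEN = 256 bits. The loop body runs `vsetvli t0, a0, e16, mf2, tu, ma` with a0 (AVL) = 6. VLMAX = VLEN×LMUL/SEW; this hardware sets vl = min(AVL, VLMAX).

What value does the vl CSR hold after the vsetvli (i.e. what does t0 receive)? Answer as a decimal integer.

VLMAX = VLEN×LMUL/SEW = 256×1/2/16 = 8
vl = min(AVL, VLMAX) = min(6, 8) = 6

vl = 6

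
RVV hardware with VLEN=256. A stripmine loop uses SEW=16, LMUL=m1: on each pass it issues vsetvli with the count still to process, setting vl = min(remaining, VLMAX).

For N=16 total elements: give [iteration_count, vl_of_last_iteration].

[iterations, last_vl] = [1, 16]

VLMAX = (256 × 1) / 16 = 16 lanes
16 elements at 16/iter → 1 passes, remainder 16 on the last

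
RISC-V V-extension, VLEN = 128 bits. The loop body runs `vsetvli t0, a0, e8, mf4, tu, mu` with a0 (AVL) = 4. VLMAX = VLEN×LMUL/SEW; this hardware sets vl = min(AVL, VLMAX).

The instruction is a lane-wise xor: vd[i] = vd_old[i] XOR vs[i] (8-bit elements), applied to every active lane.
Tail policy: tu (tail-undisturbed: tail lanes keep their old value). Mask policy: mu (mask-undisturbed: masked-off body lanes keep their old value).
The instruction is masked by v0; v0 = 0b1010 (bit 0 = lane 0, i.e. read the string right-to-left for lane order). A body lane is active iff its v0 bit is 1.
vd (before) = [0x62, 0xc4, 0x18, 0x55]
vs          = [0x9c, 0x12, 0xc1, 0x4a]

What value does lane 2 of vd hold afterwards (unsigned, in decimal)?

VLMAX = (128 × 1/4) / 8 = 4 lanes
vl ← min(4, 4) = 4
[0] mask-off/keep = 0x62
[1] xor(0xc4,0x12) = 0xd6
[2] mask-off/keep = 0x18
[3] xor(0x55,0x4a) = 0x1f

vd[2] = 24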